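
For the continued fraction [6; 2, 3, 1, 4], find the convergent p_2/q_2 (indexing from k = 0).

45/7

Using pₖ = aₖpₖ₋₁ + pₖ₋₂, qₖ = aₖqₖ₋₁ + qₖ₋₂ (with p₋₁=1, p₋₂=0, q₋₁=0, q₋₂=1):
  k=0: a=6, p=6, q=1
  k=1: a=2, p=13, q=2
  k=2: a=3, p=45, q=7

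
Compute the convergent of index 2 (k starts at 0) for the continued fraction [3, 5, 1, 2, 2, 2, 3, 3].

19/6

Using pₖ = aₖpₖ₋₁ + pₖ₋₂, qₖ = aₖqₖ₋₁ + qₖ₋₂ (with p₋₁=1, p₋₂=0, q₋₁=0, q₋₂=1):
  k=0: a=3, p=3, q=1
  k=1: a=5, p=16, q=5
  k=2: a=1, p=19, q=6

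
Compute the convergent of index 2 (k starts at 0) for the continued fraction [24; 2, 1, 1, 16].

Using pₖ = aₖpₖ₋₁ + pₖ₋₂, qₖ = aₖqₖ₋₁ + qₖ₋₂ (with p₋₁=1, p₋₂=0, q₋₁=0, q₋₂=1):
  k=0: a=24, p=24, q=1
  k=1: a=2, p=49, q=2
  k=2: a=1, p=73, q=3

73/3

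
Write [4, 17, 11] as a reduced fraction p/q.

Using pₖ = aₖpₖ₋₁ + pₖ₋₂ and qₖ = aₖqₖ₋₁ + qₖ₋₂:
  k=0: a=4, p=4, q=1
  k=1: a=17, p=69, q=17
  k=2: a=11, p=763, q=188

763/188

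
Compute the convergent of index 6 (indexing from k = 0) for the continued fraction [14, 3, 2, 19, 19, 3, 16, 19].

1844921/129135

Using pₖ = aₖpₖ₋₁ + pₖ₋₂, qₖ = aₖqₖ₋₁ + qₖ₋₂ (with p₋₁=1, p₋₂=0, q₋₁=0, q₋₂=1):
  k=0: a=14, p=14, q=1
  k=1: a=3, p=43, q=3
  k=2: a=2, p=100, q=7
  k=3: a=19, p=1943, q=136
  k=4: a=19, p=37017, q=2591
  k=5: a=3, p=112994, q=7909
  k=6: a=16, p=1844921, q=129135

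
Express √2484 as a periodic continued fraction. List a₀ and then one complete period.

[49; 1, 5, 4, 5, 1, 98]

a₀ = ⌊√2484⌋ = 49.
With m₀=0, d₀=1 and mₖ₊₁ = dₖaₖ − mₖ, dₖ₊₁ = (n − mₖ₊₁²)/dₖ, aₖ₊₁ = ⌊(a₀+mₖ₊₁)/dₖ₊₁⌋:
  k=1: m=49, d=83, a=1
  k=2: m=34, d=16, a=5
  k=3: m=46, d=23, a=4
  k=4: m=46, d=16, a=5
  k=5: m=34, d=83, a=1
  k=6: m=49, d=1, a=98
d=1 and a=2a₀=98 at k=6, so the next step gives (m, d) = (49, 83) again — its k=1 value — and the period has length 6.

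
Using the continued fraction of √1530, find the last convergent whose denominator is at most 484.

√1530 = [39; 8, 1, 2, 8, 2, 1, 8, 78, …] (period length 8).
Convergents:
  p_0/q_0 = 39/1
  p_1/q_1 = 313/8
  p_2/q_2 = 352/9
  p_3/q_3 = 1017/26
  p_4/q_4 = 8488/217
  p_5/q_5 = 17993/460
  p_6/q_6 = 26481/677
q_5 = 460 ≤ 484 < 677 = q_6, so the answer is 17993/460.

17993/460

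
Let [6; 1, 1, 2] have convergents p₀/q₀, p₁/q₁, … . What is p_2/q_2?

Using pₖ = aₖpₖ₋₁ + pₖ₋₂, qₖ = aₖqₖ₋₁ + qₖ₋₂ (with p₋₁=1, p₋₂=0, q₋₁=0, q₋₂=1):
  k=0: a=6, p=6, q=1
  k=1: a=1, p=7, q=1
  k=2: a=1, p=13, q=2

13/2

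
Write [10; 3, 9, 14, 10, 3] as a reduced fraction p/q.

127254/12329

Fold from the inside: start with 3/1.
  10 + 1/3 = 31/3
  14 + 3/31 = 437/31
  9 + 31/437 = 3964/437
  3 + 437/3964 = 12329/3964
  10 + 3964/12329 = 127254/12329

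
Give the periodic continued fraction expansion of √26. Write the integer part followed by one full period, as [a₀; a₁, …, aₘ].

a₀ = ⌊√26⌋ = 5.
With m₀=0, d₀=1 and mₖ₊₁ = dₖaₖ − mₖ, dₖ₊₁ = (n − mₖ₊₁²)/dₖ, aₖ₊₁ = ⌊(a₀+mₖ₊₁)/dₖ₊₁⌋:
  k=1: m=5, d=1, a=10
d=1 and a=2a₀=10 at k=1, so the next step gives (m, d) = (5, 1) again — its k=1 value — and the period has length 1.

[5; 10]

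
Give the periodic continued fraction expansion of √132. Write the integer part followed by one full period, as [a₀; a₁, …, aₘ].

a₀ = ⌊√132⌋ = 11.
With m₀=0, d₀=1 and mₖ₊₁ = dₖaₖ − mₖ, dₖ₊₁ = (n − mₖ₊₁²)/dₖ, aₖ₊₁ = ⌊(a₀+mₖ₊₁)/dₖ₊₁⌋:
  k=1: m=11, d=11, a=2
  k=2: m=11, d=1, a=22
d=1 and a=2a₀=22 at k=2, so the next step gives (m, d) = (11, 11) again — its k=1 value — and the period has length 2.

[11; 2, 22]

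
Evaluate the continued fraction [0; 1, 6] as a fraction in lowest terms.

Fold from the inside: start with 6/1.
  1 + 1/6 = 7/6
  0 + 6/7 = 6/7

6/7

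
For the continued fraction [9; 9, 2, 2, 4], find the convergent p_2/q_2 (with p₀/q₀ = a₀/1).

Using pₖ = aₖpₖ₋₁ + pₖ₋₂, qₖ = aₖqₖ₋₁ + qₖ₋₂ (with p₋₁=1, p₋₂=0, q₋₁=0, q₋₂=1):
  k=0: a=9, p=9, q=1
  k=1: a=9, p=82, q=9
  k=2: a=2, p=173, q=19

173/19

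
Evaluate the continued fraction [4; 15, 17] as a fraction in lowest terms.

1041/256

Fold from the inside: start with 17/1.
  15 + 1/17 = 256/17
  4 + 17/256 = 1041/256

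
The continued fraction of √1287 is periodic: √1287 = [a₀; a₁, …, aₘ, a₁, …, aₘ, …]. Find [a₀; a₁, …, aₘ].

[35; 1, 6, 1, 70]

a₀ = ⌊√1287⌋ = 35.
With m₀=0, d₀=1 and mₖ₊₁ = dₖaₖ − mₖ, dₖ₊₁ = (n − mₖ₊₁²)/dₖ, aₖ₊₁ = ⌊(a₀+mₖ₊₁)/dₖ₊₁⌋:
  k=1: m=35, d=62, a=1
  k=2: m=27, d=9, a=6
  k=3: m=27, d=62, a=1
  k=4: m=35, d=1, a=70
d=1 and a=2a₀=70 at k=4, so the next step gives (m, d) = (35, 62) again — its k=1 value — and the period has length 4.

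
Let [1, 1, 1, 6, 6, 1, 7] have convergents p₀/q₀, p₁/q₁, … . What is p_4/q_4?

Using pₖ = aₖpₖ₋₁ + pₖ₋₂, qₖ = aₖqₖ₋₁ + qₖ₋₂ (with p₋₁=1, p₋₂=0, q₋₁=0, q₋₂=1):
  k=0: a=1, p=1, q=1
  k=1: a=1, p=2, q=1
  k=2: a=1, p=3, q=2
  k=3: a=6, p=20, q=13
  k=4: a=6, p=123, q=80

123/80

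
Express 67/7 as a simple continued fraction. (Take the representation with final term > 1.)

67 = 9·7 + 4
7 = 1·4 + 3
4 = 1·3 + 1
3 = 3·1 + 0  (stop)
So 67/7 = [9; 1, 1, 3].

[9; 1, 1, 3]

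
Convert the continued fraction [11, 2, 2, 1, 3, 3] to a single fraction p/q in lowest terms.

Using pₖ = aₖpₖ₋₁ + pₖ₋₂ and qₖ = aₖqₖ₋₁ + qₖ₋₂:
  k=0: a=11, p=11, q=1
  k=1: a=2, p=23, q=2
  k=2: a=2, p=57, q=5
  k=3: a=1, p=80, q=7
  k=4: a=3, p=297, q=26
  k=5: a=3, p=971, q=85

971/85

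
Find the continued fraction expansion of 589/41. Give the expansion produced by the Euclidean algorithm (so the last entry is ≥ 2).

[14; 2, 1, 2, 1, 3]

589 = 14·41 + 15
41 = 2·15 + 11
15 = 1·11 + 4
11 = 2·4 + 3
4 = 1·3 + 1
3 = 3·1 + 0  (stop)
So 589/41 = [14; 2, 1, 2, 1, 3].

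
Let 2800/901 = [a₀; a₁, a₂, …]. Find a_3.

2

2800 = 3·901 + 97   →  a_0 = 3
901 = 9·97 + 28   →  a_1 = 9
97 = 3·28 + 13   →  a_2 = 3
28 = 2·13 + 2   →  a_3 = 2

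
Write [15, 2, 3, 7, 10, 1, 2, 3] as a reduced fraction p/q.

85289/5527

Fold from the inside: start with 3/1.
  2 + 1/3 = 7/3
  1 + 3/7 = 10/7
  10 + 7/10 = 107/10
  7 + 10/107 = 759/107
  3 + 107/759 = 2384/759
  2 + 759/2384 = 5527/2384
  15 + 2384/5527 = 85289/5527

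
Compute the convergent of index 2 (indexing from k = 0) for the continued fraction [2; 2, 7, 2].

37/15

Using pₖ = aₖpₖ₋₁ + pₖ₋₂, qₖ = aₖqₖ₋₁ + qₖ₋₂ (with p₋₁=1, p₋₂=0, q₋₁=0, q₋₂=1):
  k=0: a=2, p=2, q=1
  k=1: a=2, p=5, q=2
  k=2: a=7, p=37, q=15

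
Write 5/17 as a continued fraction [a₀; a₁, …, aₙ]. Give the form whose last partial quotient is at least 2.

[0; 3, 2, 2]

5 = 0×17 + 5
17 = 3×5 + 2
5 = 2×2 + 1
2 = 2×1 + 0  (stop)
So 5/17 = [0; 3, 2, 2].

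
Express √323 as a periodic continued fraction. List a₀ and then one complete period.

a₀ = ⌊√323⌋ = 17.
With m₀=0, d₀=1 and mₖ₊₁ = dₖaₖ − mₖ, dₖ₊₁ = (n − mₖ₊₁²)/dₖ, aₖ₊₁ = ⌊(a₀+mₖ₊₁)/dₖ₊₁⌋:
  k=1: m=17, d=34, a=1
  k=2: m=17, d=1, a=34
d=1 and a=2a₀=34 at k=2, so the next step gives (m, d) = (17, 34) again — its k=1 value — and the period has length 2.

[17; 1, 34]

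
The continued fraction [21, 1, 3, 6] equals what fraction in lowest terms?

544/25

Fold from the inside: start with 6/1.
  3 + 1/6 = 19/6
  1 + 6/19 = 25/19
  21 + 19/25 = 544/25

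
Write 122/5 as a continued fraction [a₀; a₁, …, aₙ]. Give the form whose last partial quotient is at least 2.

122 = 24×5 + 2
5 = 2×2 + 1
2 = 2×1 + 0  (stop)
So 122/5 = [24; 2, 2].

[24; 2, 2]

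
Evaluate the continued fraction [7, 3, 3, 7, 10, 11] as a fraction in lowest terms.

Fold from the inside: start with 11/1.
  10 + 1/11 = 111/11
  7 + 11/111 = 788/111
  3 + 111/788 = 2475/788
  3 + 788/2475 = 8213/2475
  7 + 2475/8213 = 59966/8213

59966/8213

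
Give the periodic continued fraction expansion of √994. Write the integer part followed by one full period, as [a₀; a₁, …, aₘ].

[31; 1, 1, 8, 1, 1, 62]

a₀ = ⌊√994⌋ = 31.
With m₀=0, d₀=1 and mₖ₊₁ = dₖaₖ − mₖ, dₖ₊₁ = (n − mₖ₊₁²)/dₖ, aₖ₊₁ = ⌊(a₀+mₖ₊₁)/dₖ₊₁⌋:
  k=1: m=31, d=33, a=1
  k=2: m=2, d=30, a=1
  k=3: m=28, d=7, a=8
  k=4: m=28, d=30, a=1
  k=5: m=2, d=33, a=1
  k=6: m=31, d=1, a=62
d=1 and a=2a₀=62 at k=6, so the next step gives (m, d) = (31, 33) again — its k=1 value — and the period has length 6.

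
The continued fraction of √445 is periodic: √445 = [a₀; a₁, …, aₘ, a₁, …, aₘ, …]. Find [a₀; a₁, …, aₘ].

[21; 10, 1, 1, 10, 42]

a₀ = ⌊√445⌋ = 21.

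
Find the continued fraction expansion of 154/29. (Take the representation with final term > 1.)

[5; 3, 4, 2]

154 = 5*29 + 9
29 = 3*9 + 2
9 = 4*2 + 1
2 = 2*1 + 0  (stop)
So 154/29 = [5; 3, 4, 2].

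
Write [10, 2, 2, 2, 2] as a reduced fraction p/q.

302/29

Fold from the inside: start with 2/1.
  2 + 1/2 = 5/2
  2 + 2/5 = 12/5
  2 + 5/12 = 29/12
  10 + 12/29 = 302/29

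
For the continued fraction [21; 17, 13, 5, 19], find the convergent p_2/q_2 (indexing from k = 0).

4675/222

Using pₖ = aₖpₖ₋₁ + pₖ₋₂, qₖ = aₖqₖ₋₁ + qₖ₋₂ (with p₋₁=1, p₋₂=0, q₋₁=0, q₋₂=1):
  k=0: a=21, p=21, q=1
  k=1: a=17, p=358, q=17
  k=2: a=13, p=4675, q=222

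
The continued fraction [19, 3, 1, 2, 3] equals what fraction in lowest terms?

713/37

Using pₖ = aₖpₖ₋₁ + pₖ₋₂ and qₖ = aₖqₖ₋₁ + qₖ₋₂:
  k=0: a=19, p=19, q=1
  k=1: a=3, p=58, q=3
  k=2: a=1, p=77, q=4
  k=3: a=2, p=212, q=11
  k=4: a=3, p=713, q=37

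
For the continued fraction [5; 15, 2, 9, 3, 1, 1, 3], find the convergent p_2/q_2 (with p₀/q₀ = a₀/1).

Using pₖ = aₖpₖ₋₁ + pₖ₋₂, qₖ = aₖqₖ₋₁ + qₖ₋₂ (with p₋₁=1, p₋₂=0, q₋₁=0, q₋₂=1):
  k=0: a=5, p=5, q=1
  k=1: a=15, p=76, q=15
  k=2: a=2, p=157, q=31

157/31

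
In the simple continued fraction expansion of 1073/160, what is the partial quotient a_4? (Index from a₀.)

1073 = 6·160 + 113   →  a_0 = 6
160 = 1·113 + 47   →  a_1 = 1
113 = 2·47 + 19   →  a_2 = 2
47 = 2·19 + 9   →  a_3 = 2
19 = 2·9 + 1   →  a_4 = 2

2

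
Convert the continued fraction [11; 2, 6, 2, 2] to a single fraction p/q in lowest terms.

Using pₖ = aₖpₖ₋₁ + pₖ₋₂ and qₖ = aₖqₖ₋₁ + qₖ₋₂:
  k=0: a=11, p=11, q=1
  k=1: a=2, p=23, q=2
  k=2: a=6, p=149, q=13
  k=3: a=2, p=321, q=28
  k=4: a=2, p=791, q=69

791/69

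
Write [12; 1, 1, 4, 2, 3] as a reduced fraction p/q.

866/69

Fold from the inside: start with 3/1.
  2 + 1/3 = 7/3
  4 + 3/7 = 31/7
  1 + 7/31 = 38/31
  1 + 31/38 = 69/38
  12 + 38/69 = 866/69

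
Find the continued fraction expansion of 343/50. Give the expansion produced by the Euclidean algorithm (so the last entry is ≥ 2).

[6; 1, 6, 7]

343 = 6×50 + 43
50 = 1×43 + 7
43 = 6×7 + 1
7 = 7×1 + 0  (stop)
So 343/50 = [6; 1, 6, 7].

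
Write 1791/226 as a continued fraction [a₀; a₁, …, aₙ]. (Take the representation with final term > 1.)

[7; 1, 12, 3, 2, 2]

1791 = 7*226 + 209
226 = 1*209 + 17
209 = 12*17 + 5
17 = 3*5 + 2
5 = 2*2 + 1
2 = 2*1 + 0  (stop)
So 1791/226 = [7; 1, 12, 3, 2, 2].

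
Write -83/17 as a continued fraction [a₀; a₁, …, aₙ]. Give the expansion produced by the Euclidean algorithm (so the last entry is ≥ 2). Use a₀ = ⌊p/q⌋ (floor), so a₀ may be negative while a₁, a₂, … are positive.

-83 = -5*17 + 2
17 = 8*2 + 1
2 = 2*1 + 0  (stop)
So -83/17 = [-5; 8, 2].

[-5; 8, 2]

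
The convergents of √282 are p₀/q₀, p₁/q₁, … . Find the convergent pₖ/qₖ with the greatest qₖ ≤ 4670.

√282 = [16; 1, 3, 1, 4, 1, 3, 1, 32, …] (period length 8).
Convergents:
  p_0/q_0 = 16/1
  p_1/q_1 = 17/1
  p_2/q_2 = 67/4
  p_3/q_3 = 84/5
  p_4/q_4 = 403/24
  p_5/q_5 = 487/29
  p_6/q_6 = 1864/111
  p_7/q_7 = 2351/140
  p_8/q_8 = 77096/4591
  p_9/q_9 = 79447/4731
q_8 = 4591 ≤ 4670 < 4731 = q_9, so the answer is 77096/4591.

77096/4591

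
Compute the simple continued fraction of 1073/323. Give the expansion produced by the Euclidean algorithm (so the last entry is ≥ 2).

1073 = 3*323 + 104
323 = 3*104 + 11
104 = 9*11 + 5
11 = 2*5 + 1
5 = 5*1 + 0  (stop)
So 1073/323 = [3; 3, 9, 2, 5].

[3; 3, 9, 2, 5]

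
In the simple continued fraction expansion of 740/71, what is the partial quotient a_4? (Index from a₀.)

2

740 = 10·71 + 30   →  a_0 = 10
71 = 2·30 + 11   →  a_1 = 2
30 = 2·11 + 8   →  a_2 = 2
11 = 1·8 + 3   →  a_3 = 1
8 = 2·3 + 2   →  a_4 = 2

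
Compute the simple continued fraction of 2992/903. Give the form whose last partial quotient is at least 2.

2992 = 3×903 + 283
903 = 3×283 + 54
283 = 5×54 + 13
54 = 4×13 + 2
13 = 6×2 + 1
2 = 2×1 + 0  (stop)
So 2992/903 = [3; 3, 5, 4, 6, 2].

[3; 3, 5, 4, 6, 2]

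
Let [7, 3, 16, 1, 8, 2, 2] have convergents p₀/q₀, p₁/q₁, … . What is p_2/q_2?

359/49

Using pₖ = aₖpₖ₋₁ + pₖ₋₂, qₖ = aₖqₖ₋₁ + qₖ₋₂ (with p₋₁=1, p₋₂=0, q₋₁=0, q₋₂=1):
  k=0: a=7, p=7, q=1
  k=1: a=3, p=22, q=3
  k=2: a=16, p=359, q=49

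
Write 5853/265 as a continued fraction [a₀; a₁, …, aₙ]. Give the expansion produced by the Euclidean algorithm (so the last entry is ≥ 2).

5853 = 22×265 + 23
265 = 11×23 + 12
23 = 1×12 + 11
12 = 1×11 + 1
11 = 11×1 + 0  (stop)
So 5853/265 = [22; 11, 1, 1, 11].

[22; 11, 1, 1, 11]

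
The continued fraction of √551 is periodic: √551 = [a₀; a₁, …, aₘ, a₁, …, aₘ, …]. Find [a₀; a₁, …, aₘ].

[23; 2, 8, 1, 8, 2, 46]

a₀ = ⌊√551⌋ = 23.
With m₀=0, d₀=1 and mₖ₊₁ = dₖaₖ − mₖ, dₖ₊₁ = (n − mₖ₊₁²)/dₖ, aₖ₊₁ = ⌊(a₀+mₖ₊₁)/dₖ₊₁⌋:
  k=1: m=23, d=22, a=2
  k=2: m=21, d=5, a=8
  k=3: m=19, d=38, a=1
  k=4: m=19, d=5, a=8
  k=5: m=21, d=22, a=2
  k=6: m=23, d=1, a=46
d=1 and a=2a₀=46 at k=6, so the next step gives (m, d) = (23, 22) again — its k=1 value — and the period has length 6.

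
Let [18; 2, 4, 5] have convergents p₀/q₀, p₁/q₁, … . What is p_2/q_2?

Using pₖ = aₖpₖ₋₁ + pₖ₋₂, qₖ = aₖqₖ₋₁ + qₖ₋₂ (with p₋₁=1, p₋₂=0, q₋₁=0, q₋₂=1):
  k=0: a=18, p=18, q=1
  k=1: a=2, p=37, q=2
  k=2: a=4, p=166, q=9

166/9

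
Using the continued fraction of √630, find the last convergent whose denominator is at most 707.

12575/501

√630 = [25; 10, 50, …] (period length 2).
Convergents:
  p_0/q_0 = 25/1
  p_1/q_1 = 251/10
  p_2/q_2 = 12575/501
  p_3/q_3 = 126001/5020
q_2 = 501 ≤ 707 < 5020 = q_3, so the answer is 12575/501.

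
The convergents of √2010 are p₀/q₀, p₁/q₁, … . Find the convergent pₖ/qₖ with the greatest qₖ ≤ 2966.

√2010 = [44; 1, 4, 1, 88, …] (period length 4).
Convergents:
  p_0/q_0 = 44/1
  p_1/q_1 = 45/1
  p_2/q_2 = 224/5
  p_3/q_3 = 269/6
  p_4/q_4 = 23896/533
  p_5/q_5 = 24165/539
  p_6/q_6 = 120556/2689
  p_7/q_7 = 144721/3228
q_6 = 2689 ≤ 2966 < 3228 = q_7, so the answer is 120556/2689.

120556/2689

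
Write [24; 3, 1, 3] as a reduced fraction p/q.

Using pₖ = aₖpₖ₋₁ + pₖ₋₂ and qₖ = aₖqₖ₋₁ + qₖ₋₂:
  k=0: a=24, p=24, q=1
  k=1: a=3, p=73, q=3
  k=2: a=1, p=97, q=4
  k=3: a=3, p=364, q=15

364/15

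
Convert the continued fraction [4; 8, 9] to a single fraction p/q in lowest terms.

301/73

Using pₖ = aₖpₖ₋₁ + pₖ₋₂ and qₖ = aₖqₖ₋₁ + qₖ₋₂:
  k=0: a=4, p=4, q=1
  k=1: a=8, p=33, q=8
  k=2: a=9, p=301, q=73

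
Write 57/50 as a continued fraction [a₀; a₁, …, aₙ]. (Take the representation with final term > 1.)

[1; 7, 7]

57 = 1×50 + 7
50 = 7×7 + 1
7 = 7×1 + 0  (stop)
So 57/50 = [1; 7, 7].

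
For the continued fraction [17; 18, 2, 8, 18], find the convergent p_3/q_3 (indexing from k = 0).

Using pₖ = aₖpₖ₋₁ + pₖ₋₂, qₖ = aₖqₖ₋₁ + qₖ₋₂ (with p₋₁=1, p₋₂=0, q₋₁=0, q₋₂=1):
  k=0: a=17, p=17, q=1
  k=1: a=18, p=307, q=18
  k=2: a=2, p=631, q=37
  k=3: a=8, p=5355, q=314

5355/314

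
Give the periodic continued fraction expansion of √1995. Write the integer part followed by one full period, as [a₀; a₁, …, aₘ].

a₀ = ⌊√1995⌋ = 44.

[44; 1, 1, 1, 88]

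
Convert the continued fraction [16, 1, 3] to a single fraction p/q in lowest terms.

Fold from the inside: start with 3/1.
  1 + 1/3 = 4/3
  16 + 3/4 = 67/4

67/4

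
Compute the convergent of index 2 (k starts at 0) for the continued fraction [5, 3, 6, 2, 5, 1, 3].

101/19

Using pₖ = aₖpₖ₋₁ + pₖ₋₂, qₖ = aₖqₖ₋₁ + qₖ₋₂ (with p₋₁=1, p₋₂=0, q₋₁=0, q₋₂=1):
  k=0: a=5, p=5, q=1
  k=1: a=3, p=16, q=3
  k=2: a=6, p=101, q=19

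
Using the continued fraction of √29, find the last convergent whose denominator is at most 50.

√29 = [5; 2, 1, 1, 2, 10, …] (period length 5).
Convergents:
  p_0/q_0 = 5/1
  p_1/q_1 = 11/2
  p_2/q_2 = 16/3
  p_3/q_3 = 27/5
  p_4/q_4 = 70/13
  p_5/q_5 = 727/135
q_4 = 13 ≤ 50 < 135 = q_5, so the answer is 70/13.

70/13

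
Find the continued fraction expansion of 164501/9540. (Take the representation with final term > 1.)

164501 = 17×9540 + 2321
9540 = 4×2321 + 256
2321 = 9×256 + 17
256 = 15×17 + 1
17 = 17×1 + 0  (stop)
So 164501/9540 = [17; 4, 9, 15, 17].

[17; 4, 9, 15, 17]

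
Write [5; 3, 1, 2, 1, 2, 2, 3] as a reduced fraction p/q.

Using pₖ = aₖpₖ₋₁ + pₖ₋₂ and qₖ = aₖqₖ₋₁ + qₖ₋₂:
  k=0: a=5, p=5, q=1
  k=1: a=3, p=16, q=3
  k=2: a=1, p=21, q=4
  k=3: a=2, p=58, q=11
  k=4: a=1, p=79, q=15
  k=5: a=2, p=216, q=41
  k=6: a=2, p=511, q=97
  k=7: a=3, p=1749, q=332

1749/332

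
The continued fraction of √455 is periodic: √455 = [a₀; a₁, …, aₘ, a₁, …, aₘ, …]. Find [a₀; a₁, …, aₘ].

[21; 3, 42]

a₀ = ⌊√455⌋ = 21.
With m₀=0, d₀=1 and mₖ₊₁ = dₖaₖ − mₖ, dₖ₊₁ = (n − mₖ₊₁²)/dₖ, aₖ₊₁ = ⌊(a₀+mₖ₊₁)/dₖ₊₁⌋:
  k=1: m=21, d=14, a=3
  k=2: m=21, d=1, a=42
d=1 and a=2a₀=42 at k=2, so the next step gives (m, d) = (21, 14) again — its k=1 value — and the period has length 2.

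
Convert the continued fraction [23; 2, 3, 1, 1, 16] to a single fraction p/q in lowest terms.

6211/265

Fold from the inside: start with 16/1.
  1 + 1/16 = 17/16
  1 + 16/17 = 33/17
  3 + 17/33 = 116/33
  2 + 33/116 = 265/116
  23 + 116/265 = 6211/265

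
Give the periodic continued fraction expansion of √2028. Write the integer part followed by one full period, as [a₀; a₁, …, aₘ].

[45; 30, 90]

a₀ = ⌊√2028⌋ = 45.
With m₀=0, d₀=1 and mₖ₊₁ = dₖaₖ − mₖ, dₖ₊₁ = (n − mₖ₊₁²)/dₖ, aₖ₊₁ = ⌊(a₀+mₖ₊₁)/dₖ₊₁⌋:
  k=1: m=45, d=3, a=30
  k=2: m=45, d=1, a=90
d=1 and a=2a₀=90 at k=2, so the next step gives (m, d) = (45, 3) again — its k=1 value — and the period has length 2.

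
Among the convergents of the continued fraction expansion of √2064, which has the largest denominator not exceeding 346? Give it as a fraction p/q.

√2064 = [45; 2, 3, 7, 3, 2, 90, …] (period length 6).
Convergents:
  p_0/q_0 = 45/1
  p_1/q_1 = 91/2
  p_2/q_2 = 318/7
  p_3/q_3 = 2317/51
  p_4/q_4 = 7269/160
  p_5/q_5 = 16855/371
q_4 = 160 ≤ 346 < 371 = q_5, so the answer is 7269/160.

7269/160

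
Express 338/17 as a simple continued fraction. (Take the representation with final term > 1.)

[19; 1, 7, 2]

338 = 19·17 + 15
17 = 1·15 + 2
15 = 7·2 + 1
2 = 2·1 + 0  (stop)
So 338/17 = [19; 1, 7, 2].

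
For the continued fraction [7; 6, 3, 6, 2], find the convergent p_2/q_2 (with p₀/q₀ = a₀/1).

Using pₖ = aₖpₖ₋₁ + pₖ₋₂, qₖ = aₖqₖ₋₁ + qₖ₋₂ (with p₋₁=1, p₋₂=0, q₋₁=0, q₋₂=1):
  k=0: a=7, p=7, q=1
  k=1: a=6, p=43, q=6
  k=2: a=3, p=136, q=19

136/19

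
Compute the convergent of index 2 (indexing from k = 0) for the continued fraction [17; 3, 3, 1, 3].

173/10

Using pₖ = aₖpₖ₋₁ + pₖ₋₂, qₖ = aₖqₖ₋₁ + qₖ₋₂ (with p₋₁=1, p₋₂=0, q₋₁=0, q₋₂=1):
  k=0: a=17, p=17, q=1
  k=1: a=3, p=52, q=3
  k=2: a=3, p=173, q=10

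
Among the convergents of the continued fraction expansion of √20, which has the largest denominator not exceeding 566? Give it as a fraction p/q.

1364/305

√20 = [4; 2, 8, …] (period length 2).
Convergents:
  p_0/q_0 = 4/1
  p_1/q_1 = 9/2
  p_2/q_2 = 76/17
  p_3/q_3 = 161/36
  p_4/q_4 = 1364/305
  p_5/q_5 = 2889/646
q_4 = 305 ≤ 566 < 646 = q_5, so the answer is 1364/305.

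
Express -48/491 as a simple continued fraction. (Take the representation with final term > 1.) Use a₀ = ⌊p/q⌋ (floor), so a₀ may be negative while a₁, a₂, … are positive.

-48 = -1·491 + 443
491 = 1·443 + 48
443 = 9·48 + 11
48 = 4·11 + 4
11 = 2·4 + 3
4 = 1·3 + 1
3 = 3·1 + 0  (stop)
So -48/491 = [-1; 1, 9, 4, 2, 1, 3].

[-1; 1, 9, 4, 2, 1, 3]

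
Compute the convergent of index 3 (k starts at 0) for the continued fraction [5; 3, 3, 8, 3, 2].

440/83

Using pₖ = aₖpₖ₋₁ + pₖ₋₂, qₖ = aₖqₖ₋₁ + qₖ₋₂ (with p₋₁=1, p₋₂=0, q₋₁=0, q₋₂=1):
  k=0: a=5, p=5, q=1
  k=1: a=3, p=16, q=3
  k=2: a=3, p=53, q=10
  k=3: a=8, p=440, q=83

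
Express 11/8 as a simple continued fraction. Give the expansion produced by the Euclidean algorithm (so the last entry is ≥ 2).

11 = 1×8 + 3
8 = 2×3 + 2
3 = 1×2 + 1
2 = 2×1 + 0  (stop)
So 11/8 = [1; 2, 1, 2].

[1; 2, 1, 2]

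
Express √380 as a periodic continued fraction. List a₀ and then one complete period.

[19; 2, 38]

a₀ = ⌊√380⌋ = 19.
With m₀=0, d₀=1 and mₖ₊₁ = dₖaₖ − mₖ, dₖ₊₁ = (n − mₖ₊₁²)/dₖ, aₖ₊₁ = ⌊(a₀+mₖ₊₁)/dₖ₊₁⌋:
  k=1: m=19, d=19, a=2
  k=2: m=19, d=1, a=38
d=1 and a=2a₀=38 at k=2, so the next step gives (m, d) = (19, 19) again — its k=1 value — and the period has length 2.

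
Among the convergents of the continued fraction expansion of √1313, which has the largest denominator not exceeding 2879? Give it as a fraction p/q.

44497/1228

√1313 = [36; 4, 4, 72, …] (period length 3).
Convergents:
  p_0/q_0 = 36/1
  p_1/q_1 = 145/4
  p_2/q_2 = 616/17
  p_3/q_3 = 44497/1228
  p_4/q_4 = 178604/4929
q_3 = 1228 ≤ 2879 < 4929 = q_4, so the answer is 44497/1228.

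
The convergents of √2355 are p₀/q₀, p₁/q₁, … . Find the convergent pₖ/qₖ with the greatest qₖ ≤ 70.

2572/53

√2355 = [48; 1, 1, 8, 3, 8, 1, 1, 96, …] (period length 8).
Convergents:
  p_0/q_0 = 48/1
  p_1/q_1 = 49/1
  p_2/q_2 = 97/2
  p_3/q_3 = 825/17
  p_4/q_4 = 2572/53
  p_5/q_5 = 21401/441
q_4 = 53 ≤ 70 < 441 = q_5, so the answer is 2572/53.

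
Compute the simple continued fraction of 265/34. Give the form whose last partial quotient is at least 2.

[7; 1, 3, 1, 6]

265 = 7·34 + 27
34 = 1·27 + 7
27 = 3·7 + 6
7 = 1·6 + 1
6 = 6·1 + 0  (stop)
So 265/34 = [7; 1, 3, 1, 6].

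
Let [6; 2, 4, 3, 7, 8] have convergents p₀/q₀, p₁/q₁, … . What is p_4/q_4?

Using pₖ = aₖpₖ₋₁ + pₖ₋₂, qₖ = aₖqₖ₋₁ + qₖ₋₂ (with p₋₁=1, p₋₂=0, q₋₁=0, q₋₂=1):
  k=0: a=6, p=6, q=1
  k=1: a=2, p=13, q=2
  k=2: a=4, p=58, q=9
  k=3: a=3, p=187, q=29
  k=4: a=7, p=1367, q=212

1367/212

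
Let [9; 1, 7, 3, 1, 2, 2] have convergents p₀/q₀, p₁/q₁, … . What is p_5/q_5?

899/91

Using pₖ = aₖpₖ₋₁ + pₖ₋₂, qₖ = aₖqₖ₋₁ + qₖ₋₂ (with p₋₁=1, p₋₂=0, q₋₁=0, q₋₂=1):
  k=0: a=9, p=9, q=1
  k=1: a=1, p=10, q=1
  k=2: a=7, p=79, q=8
  k=3: a=3, p=247, q=25
  k=4: a=1, p=326, q=33
  k=5: a=2, p=899, q=91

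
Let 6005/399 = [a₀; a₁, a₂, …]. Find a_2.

6005 = 15·399 + 20   →  a_0 = 15
399 = 19·20 + 19   →  a_1 = 19
20 = 1·19 + 1   →  a_2 = 1

1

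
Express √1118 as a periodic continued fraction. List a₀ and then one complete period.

a₀ = ⌊√1118⌋ = 33.
With m₀=0, d₀=1 and mₖ₊₁ = dₖaₖ − mₖ, dₖ₊₁ = (n − mₖ₊₁²)/dₖ, aₖ₊₁ = ⌊(a₀+mₖ₊₁)/dₖ₊₁⌋:
  k=1: m=33, d=29, a=2
  k=2: m=25, d=17, a=3
  k=3: m=26, d=26, a=2
  k=4: m=26, d=17, a=3
  k=5: m=25, d=29, a=2
  k=6: m=33, d=1, a=66
d=1 and a=2a₀=66 at k=6, so the next step gives (m, d) = (33, 29) again — its k=1 value — and the period has length 6.

[33; 2, 3, 2, 3, 2, 66]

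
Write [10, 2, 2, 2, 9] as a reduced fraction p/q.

Using pₖ = aₖpₖ₋₁ + pₖ₋₂ and qₖ = aₖqₖ₋₁ + qₖ₋₂:
  k=0: a=10, p=10, q=1
  k=1: a=2, p=21, q=2
  k=2: a=2, p=52, q=5
  k=3: a=2, p=125, q=12
  k=4: a=9, p=1177, q=113

1177/113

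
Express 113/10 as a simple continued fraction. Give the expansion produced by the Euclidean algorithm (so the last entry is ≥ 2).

[11; 3, 3]

113 = 11×10 + 3
10 = 3×3 + 1
3 = 3×1 + 0  (stop)
So 113/10 = [11; 3, 3].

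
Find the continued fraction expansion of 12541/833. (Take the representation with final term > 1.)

12541 = 15×833 + 46
833 = 18×46 + 5
46 = 9×5 + 1
5 = 5×1 + 0  (stop)
So 12541/833 = [15; 18, 9, 5].

[15; 18, 9, 5]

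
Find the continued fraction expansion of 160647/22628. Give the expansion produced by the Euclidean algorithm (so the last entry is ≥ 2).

[7; 10, 19, 13, 9]

160647 = 7*22628 + 2251
22628 = 10*2251 + 118
2251 = 19*118 + 9
118 = 13*9 + 1
9 = 9*1 + 0  (stop)
So 160647/22628 = [7; 10, 19, 13, 9].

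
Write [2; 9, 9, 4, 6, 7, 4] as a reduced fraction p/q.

131575/62364

Using pₖ = aₖpₖ₋₁ + pₖ₋₂ and qₖ = aₖqₖ₋₁ + qₖ₋₂:
  k=0: a=2, p=2, q=1
  k=1: a=9, p=19, q=9
  k=2: a=9, p=173, q=82
  k=3: a=4, p=711, q=337
  k=4: a=6, p=4439, q=2104
  k=5: a=7, p=31784, q=15065
  k=6: a=4, p=131575, q=62364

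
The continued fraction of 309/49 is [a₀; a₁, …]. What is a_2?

3

309 = 6·49 + 15   →  a_0 = 6
49 = 3·15 + 4   →  a_1 = 3
15 = 3·4 + 3   →  a_2 = 3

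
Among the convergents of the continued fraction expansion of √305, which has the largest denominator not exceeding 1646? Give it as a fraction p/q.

16853/965

√305 = [17; 2, 6, 2, 34, …] (period length 4).
Convergents:
  p_0/q_0 = 17/1
  p_1/q_1 = 35/2
  p_2/q_2 = 227/13
  p_3/q_3 = 489/28
  p_4/q_4 = 16853/965
  p_5/q_5 = 34195/1958
q_4 = 965 ≤ 1646 < 1958 = q_5, so the answer is 16853/965.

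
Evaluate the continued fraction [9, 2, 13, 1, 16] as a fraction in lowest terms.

Using pₖ = aₖpₖ₋₁ + pₖ₋₂ and qₖ = aₖqₖ₋₁ + qₖ₋₂:
  k=0: a=9, p=9, q=1
  k=1: a=2, p=19, q=2
  k=2: a=13, p=256, q=27
  k=3: a=1, p=275, q=29
  k=4: a=16, p=4656, q=491

4656/491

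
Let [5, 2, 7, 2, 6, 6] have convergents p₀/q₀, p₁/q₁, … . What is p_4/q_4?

1132/207

Using pₖ = aₖpₖ₋₁ + pₖ₋₂, qₖ = aₖqₖ₋₁ + qₖ₋₂ (with p₋₁=1, p₋₂=0, q₋₁=0, q₋₂=1):
  k=0: a=5, p=5, q=1
  k=1: a=2, p=11, q=2
  k=2: a=7, p=82, q=15
  k=3: a=2, p=175, q=32
  k=4: a=6, p=1132, q=207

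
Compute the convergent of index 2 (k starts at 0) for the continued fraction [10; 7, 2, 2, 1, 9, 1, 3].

Using pₖ = aₖpₖ₋₁ + pₖ₋₂, qₖ = aₖqₖ₋₁ + qₖ₋₂ (with p₋₁=1, p₋₂=0, q₋₁=0, q₋₂=1):
  k=0: a=10, p=10, q=1
  k=1: a=7, p=71, q=7
  k=2: a=2, p=152, q=15

152/15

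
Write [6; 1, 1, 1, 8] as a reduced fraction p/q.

173/26

Using pₖ = aₖpₖ₋₁ + pₖ₋₂ and qₖ = aₖqₖ₋₁ + qₖ₋₂:
  k=0: a=6, p=6, q=1
  k=1: a=1, p=7, q=1
  k=2: a=1, p=13, q=2
  k=3: a=1, p=20, q=3
  k=4: a=8, p=173, q=26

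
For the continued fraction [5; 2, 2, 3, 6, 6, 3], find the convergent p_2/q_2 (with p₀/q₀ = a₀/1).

Using pₖ = aₖpₖ₋₁ + pₖ₋₂, qₖ = aₖqₖ₋₁ + qₖ₋₂ (with p₋₁=1, p₋₂=0, q₋₁=0, q₋₂=1):
  k=0: a=5, p=5, q=1
  k=1: a=2, p=11, q=2
  k=2: a=2, p=27, q=5

27/5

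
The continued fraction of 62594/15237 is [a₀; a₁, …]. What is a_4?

8

62594 = 4·15237 + 1646   →  a_0 = 4
15237 = 9·1646 + 423   →  a_1 = 9
1646 = 3·423 + 377   →  a_2 = 3
423 = 1·377 + 46   →  a_3 = 1
377 = 8·46 + 9   →  a_4 = 8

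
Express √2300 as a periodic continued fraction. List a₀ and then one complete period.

a₀ = ⌊√2300⌋ = 47.
With m₀=0, d₀=1 and mₖ₊₁ = dₖaₖ − mₖ, dₖ₊₁ = (n − mₖ₊₁²)/dₖ, aₖ₊₁ = ⌊(a₀+mₖ₊₁)/dₖ₊₁⌋:
  k=1: m=47, d=91, a=1
  k=2: m=44, d=4, a=22
  k=3: m=44, d=91, a=1
  k=4: m=47, d=1, a=94
d=1 and a=2a₀=94 at k=4, so the next step gives (m, d) = (47, 91) again — its k=1 value — and the period has length 4.

[47; 1, 22, 1, 94]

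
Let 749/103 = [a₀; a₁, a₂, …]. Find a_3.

2

749 = 7·103 + 28   →  a_0 = 7
103 = 3·28 + 19   →  a_1 = 3
28 = 1·19 + 9   →  a_2 = 1
19 = 2·9 + 1   →  a_3 = 2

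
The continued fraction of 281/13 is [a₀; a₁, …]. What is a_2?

1

281 = 21·13 + 8   →  a_0 = 21
13 = 1·8 + 5   →  a_1 = 1
8 = 1·5 + 3   →  a_2 = 1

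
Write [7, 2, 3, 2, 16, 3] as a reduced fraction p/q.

5987/805

Fold from the inside: start with 3/1.
  16 + 1/3 = 49/3
  2 + 3/49 = 101/49
  3 + 49/101 = 352/101
  2 + 101/352 = 805/352
  7 + 352/805 = 5987/805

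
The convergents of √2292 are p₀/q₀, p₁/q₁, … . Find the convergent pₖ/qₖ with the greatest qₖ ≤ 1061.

36720/767

√2292 = [47; 1, 6, 1, 94, …] (period length 4).
Convergents:
  p_0/q_0 = 47/1
  p_1/q_1 = 48/1
  p_2/q_2 = 335/7
  p_3/q_3 = 383/8
  p_4/q_4 = 36337/759
  p_5/q_5 = 36720/767
  p_6/q_6 = 256657/5361
q_5 = 767 ≤ 1061 < 5361 = q_6, so the answer is 36720/767.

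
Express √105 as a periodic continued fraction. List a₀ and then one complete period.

[10; 4, 20]

a₀ = ⌊√105⌋ = 10.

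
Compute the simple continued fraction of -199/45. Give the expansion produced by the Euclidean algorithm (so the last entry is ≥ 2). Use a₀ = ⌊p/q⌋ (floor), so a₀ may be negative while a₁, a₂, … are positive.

[-5; 1, 1, 2, 1, 2, 2]

-199 = -5*45 + 26
45 = 1*26 + 19
26 = 1*19 + 7
19 = 2*7 + 5
7 = 1*5 + 2
5 = 2*2 + 1
2 = 2*1 + 0  (stop)
So -199/45 = [-5; 1, 1, 2, 1, 2, 2].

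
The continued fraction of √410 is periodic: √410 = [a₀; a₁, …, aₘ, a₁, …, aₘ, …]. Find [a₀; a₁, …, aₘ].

a₀ = ⌊√410⌋ = 20.
With m₀=0, d₀=1 and mₖ₊₁ = dₖaₖ − mₖ, dₖ₊₁ = (n − mₖ₊₁²)/dₖ, aₖ₊₁ = ⌊(a₀+mₖ₊₁)/dₖ₊₁⌋:
  k=1: m=20, d=10, a=4
  k=2: m=20, d=1, a=40
d=1 and a=2a₀=40 at k=2, so the next step gives (m, d) = (20, 10) again — its k=1 value — and the period has length 2.

[20; 4, 40]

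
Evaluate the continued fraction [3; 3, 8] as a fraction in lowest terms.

83/25

Fold from the inside: start with 8/1.
  3 + 1/8 = 25/8
  3 + 8/25 = 83/25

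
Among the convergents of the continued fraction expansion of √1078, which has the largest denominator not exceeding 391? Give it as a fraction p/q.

12772/389

√1078 = [32; 1, 4, 1, 64, …] (period length 4).
Convergents:
  p_0/q_0 = 32/1
  p_1/q_1 = 33/1
  p_2/q_2 = 164/5
  p_3/q_3 = 197/6
  p_4/q_4 = 12772/389
  p_5/q_5 = 12969/395
q_4 = 389 ≤ 391 < 395 = q_5, so the answer is 12772/389.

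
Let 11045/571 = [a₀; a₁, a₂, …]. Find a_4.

1

11045 = 19·571 + 196   →  a_0 = 19
571 = 2·196 + 179   →  a_1 = 2
196 = 1·179 + 17   →  a_2 = 1
179 = 10·17 + 9   →  a_3 = 10
17 = 1·9 + 8   →  a_4 = 1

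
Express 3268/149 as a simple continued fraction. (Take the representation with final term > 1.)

3268 = 21×149 + 139
149 = 1×139 + 10
139 = 13×10 + 9
10 = 1×9 + 1
9 = 9×1 + 0  (stop)
So 3268/149 = [21; 1, 13, 1, 9].

[21; 1, 13, 1, 9]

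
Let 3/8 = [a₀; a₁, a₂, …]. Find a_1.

2

3 = 0·8 + 3   →  a_0 = 0
8 = 2·3 + 2   →  a_1 = 2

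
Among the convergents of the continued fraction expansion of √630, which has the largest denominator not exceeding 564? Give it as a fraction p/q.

√630 = [25; 10, 50, …] (period length 2).
Convergents:
  p_0/q_0 = 25/1
  p_1/q_1 = 251/10
  p_2/q_2 = 12575/501
  p_3/q_3 = 126001/5020
q_2 = 501 ≤ 564 < 5020 = q_3, so the answer is 12575/501.

12575/501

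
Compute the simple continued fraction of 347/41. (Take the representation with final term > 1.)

347 = 8*41 + 19
41 = 2*19 + 3
19 = 6*3 + 1
3 = 3*1 + 0  (stop)
So 347/41 = [8; 2, 6, 3].

[8; 2, 6, 3]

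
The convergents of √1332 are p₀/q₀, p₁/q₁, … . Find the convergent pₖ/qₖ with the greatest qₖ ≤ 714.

10657/292

√1332 = [36; 2, 72, …] (period length 2).
Convergents:
  p_0/q_0 = 36/1
  p_1/q_1 = 73/2
  p_2/q_2 = 5292/145
  p_3/q_3 = 10657/292
  p_4/q_4 = 772596/21169
q_3 = 292 ≤ 714 < 21169 = q_4, so the answer is 10657/292.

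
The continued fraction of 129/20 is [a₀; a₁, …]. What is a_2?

4

129 = 6·20 + 9   →  a_0 = 6
20 = 2·9 + 2   →  a_1 = 2
9 = 4·2 + 1   →  a_2 = 4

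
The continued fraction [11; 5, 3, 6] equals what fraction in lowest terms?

Fold from the inside: start with 6/1.
  3 + 1/6 = 19/6
  5 + 6/19 = 101/19
  11 + 19/101 = 1130/101

1130/101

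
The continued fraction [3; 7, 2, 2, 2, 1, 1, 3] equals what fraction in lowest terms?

Fold from the inside: start with 3/1.
  1 + 1/3 = 4/3
  1 + 3/4 = 7/4
  2 + 4/7 = 18/7
  2 + 7/18 = 43/18
  2 + 18/43 = 104/43
  7 + 43/104 = 771/104
  3 + 104/771 = 2417/771

2417/771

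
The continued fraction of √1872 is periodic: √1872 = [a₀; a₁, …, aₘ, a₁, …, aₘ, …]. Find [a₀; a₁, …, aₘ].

a₀ = ⌊√1872⌋ = 43.
With m₀=0, d₀=1 and mₖ₊₁ = dₖaₖ − mₖ, dₖ₊₁ = (n − mₖ₊₁²)/dₖ, aₖ₊₁ = ⌊(a₀+mₖ₊₁)/dₖ₊₁⌋:
  k=1: m=43, d=23, a=3
  k=2: m=26, d=52, a=1
  k=3: m=26, d=23, a=3
  k=4: m=43, d=1, a=86
d=1 and a=2a₀=86 at k=4, so the next step gives (m, d) = (43, 23) again — its k=1 value — and the period has length 4.

[43; 3, 1, 3, 86]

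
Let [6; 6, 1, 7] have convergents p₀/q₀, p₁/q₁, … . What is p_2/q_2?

Using pₖ = aₖpₖ₋₁ + pₖ₋₂, qₖ = aₖqₖ₋₁ + qₖ₋₂ (with p₋₁=1, p₋₂=0, q₋₁=0, q₋₂=1):
  k=0: a=6, p=6, q=1
  k=1: a=6, p=37, q=6
  k=2: a=1, p=43, q=7

43/7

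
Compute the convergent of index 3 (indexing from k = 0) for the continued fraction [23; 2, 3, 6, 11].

Using pₖ = aₖpₖ₋₁ + pₖ₋₂, qₖ = aₖqₖ₋₁ + qₖ₋₂ (with p₋₁=1, p₋₂=0, q₋₁=0, q₋₂=1):
  k=0: a=23, p=23, q=1
  k=1: a=2, p=47, q=2
  k=2: a=3, p=164, q=7
  k=3: a=6, p=1031, q=44

1031/44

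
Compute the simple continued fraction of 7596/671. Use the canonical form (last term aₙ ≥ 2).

7596 = 11*671 + 215
671 = 3*215 + 26
215 = 8*26 + 7
26 = 3*7 + 5
7 = 1*5 + 2
5 = 2*2 + 1
2 = 2*1 + 0  (stop)
So 7596/671 = [11; 3, 8, 3, 1, 2, 2].

[11; 3, 8, 3, 1, 2, 2]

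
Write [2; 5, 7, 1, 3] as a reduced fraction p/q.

Fold from the inside: start with 3/1.
  1 + 1/3 = 4/3
  7 + 3/4 = 31/4
  5 + 4/31 = 159/31
  2 + 31/159 = 349/159

349/159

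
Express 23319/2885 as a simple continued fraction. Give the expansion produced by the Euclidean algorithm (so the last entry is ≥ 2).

23319 = 8×2885 + 239
2885 = 12×239 + 17
239 = 14×17 + 1
17 = 17×1 + 0  (stop)
So 23319/2885 = [8; 12, 14, 17].

[8; 12, 14, 17]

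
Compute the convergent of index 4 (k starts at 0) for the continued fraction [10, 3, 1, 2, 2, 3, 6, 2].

Using pₖ = aₖpₖ₋₁ + pₖ₋₂, qₖ = aₖqₖ₋₁ + qₖ₋₂ (with p₋₁=1, p₋₂=0, q₋₁=0, q₋₂=1):
  k=0: a=10, p=10, q=1
  k=1: a=3, p=31, q=3
  k=2: a=1, p=41, q=4
  k=3: a=2, p=113, q=11
  k=4: a=2, p=267, q=26

267/26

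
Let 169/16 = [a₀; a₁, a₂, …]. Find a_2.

169 = 10·16 + 9   →  a_0 = 10
16 = 1·9 + 7   →  a_1 = 1
9 = 1·7 + 2   →  a_2 = 1

1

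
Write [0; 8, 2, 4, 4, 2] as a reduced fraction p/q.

85/718

Fold from the inside: start with 2/1.
  4 + 1/2 = 9/2
  4 + 2/9 = 38/9
  2 + 9/38 = 85/38
  8 + 38/85 = 718/85
  0 + 85/718 = 85/718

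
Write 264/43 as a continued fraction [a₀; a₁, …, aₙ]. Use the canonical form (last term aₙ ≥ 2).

[6; 7, 6]

264 = 6*43 + 6
43 = 7*6 + 1
6 = 6*1 + 0  (stop)
So 264/43 = [6; 7, 6].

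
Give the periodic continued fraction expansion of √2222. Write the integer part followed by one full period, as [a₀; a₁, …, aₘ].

[47; 7, 4, 7, 94]

a₀ = ⌊√2222⌋ = 47.
With m₀=0, d₀=1 and mₖ₊₁ = dₖaₖ − mₖ, dₖ₊₁ = (n − mₖ₊₁²)/dₖ, aₖ₊₁ = ⌊(a₀+mₖ₊₁)/dₖ₊₁⌋:
  k=1: m=47, d=13, a=7
  k=2: m=44, d=22, a=4
  k=3: m=44, d=13, a=7
  k=4: m=47, d=1, a=94
d=1 and a=2a₀=94 at k=4, so the next step gives (m, d) = (47, 13) again — its k=1 value — and the period has length 4.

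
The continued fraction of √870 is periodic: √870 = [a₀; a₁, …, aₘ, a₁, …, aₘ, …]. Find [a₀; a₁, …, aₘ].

a₀ = ⌊√870⌋ = 29.

[29; 2, 58]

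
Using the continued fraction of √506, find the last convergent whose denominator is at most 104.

√506 = [22; 2, 44, …] (period length 2).
Convergents:
  p_0/q_0 = 22/1
  p_1/q_1 = 45/2
  p_2/q_2 = 2002/89
  p_3/q_3 = 4049/180
q_2 = 89 ≤ 104 < 180 = q_3, so the answer is 2002/89.

2002/89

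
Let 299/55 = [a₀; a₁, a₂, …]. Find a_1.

2

299 = 5·55 + 24   →  a_0 = 5
55 = 2·24 + 7   →  a_1 = 2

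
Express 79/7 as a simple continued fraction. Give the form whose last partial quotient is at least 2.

79 = 11*7 + 2
7 = 3*2 + 1
2 = 2*1 + 0  (stop)
So 79/7 = [11; 3, 2].

[11; 3, 2]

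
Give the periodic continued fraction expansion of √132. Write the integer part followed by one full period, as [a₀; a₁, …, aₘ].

a₀ = ⌊√132⌋ = 11.

[11; 2, 22]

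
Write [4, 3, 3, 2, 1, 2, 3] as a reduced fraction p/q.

Using pₖ = aₖpₖ₋₁ + pₖ₋₂ and qₖ = aₖqₖ₋₁ + qₖ₋₂:
  k=0: a=4, p=4, q=1
  k=1: a=3, p=13, q=3
  k=2: a=3, p=43, q=10
  k=3: a=2, p=99, q=23
  k=4: a=1, p=142, q=33
  k=5: a=2, p=383, q=89
  k=6: a=3, p=1291, q=300

1291/300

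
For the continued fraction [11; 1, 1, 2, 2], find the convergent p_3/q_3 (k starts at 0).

58/5

Using pₖ = aₖpₖ₋₁ + pₖ₋₂, qₖ = aₖqₖ₋₁ + qₖ₋₂ (with p₋₁=1, p₋₂=0, q₋₁=0, q₋₂=1):
  k=0: a=11, p=11, q=1
  k=1: a=1, p=12, q=1
  k=2: a=1, p=23, q=2
  k=3: a=2, p=58, q=5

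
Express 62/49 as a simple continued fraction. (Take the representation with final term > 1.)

62 = 1*49 + 13
49 = 3*13 + 10
13 = 1*10 + 3
10 = 3*3 + 1
3 = 3*1 + 0  (stop)
So 62/49 = [1; 3, 1, 3, 3].

[1; 3, 1, 3, 3]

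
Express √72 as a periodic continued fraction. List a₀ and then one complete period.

[8; 2, 16]

a₀ = ⌊√72⌋ = 8.
With m₀=0, d₀=1 and mₖ₊₁ = dₖaₖ − mₖ, dₖ₊₁ = (n − mₖ₊₁²)/dₖ, aₖ₊₁ = ⌊(a₀+mₖ₊₁)/dₖ₊₁⌋:
  k=1: m=8, d=8, a=2
  k=2: m=8, d=1, a=16
d=1 and a=2a₀=16 at k=2, so the next step gives (m, d) = (8, 8) again — its k=1 value — and the period has length 2.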